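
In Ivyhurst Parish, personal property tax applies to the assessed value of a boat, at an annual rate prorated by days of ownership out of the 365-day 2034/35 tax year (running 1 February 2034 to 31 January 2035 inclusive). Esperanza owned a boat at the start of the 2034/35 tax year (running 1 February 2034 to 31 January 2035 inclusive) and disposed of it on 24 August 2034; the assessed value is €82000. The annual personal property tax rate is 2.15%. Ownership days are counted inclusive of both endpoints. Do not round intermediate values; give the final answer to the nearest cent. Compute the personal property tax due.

Days held (1 February – 24 August 2034): 205 out of 365
Tax = €82000 × 2.15% × 205/365 = €990.1781

€990.18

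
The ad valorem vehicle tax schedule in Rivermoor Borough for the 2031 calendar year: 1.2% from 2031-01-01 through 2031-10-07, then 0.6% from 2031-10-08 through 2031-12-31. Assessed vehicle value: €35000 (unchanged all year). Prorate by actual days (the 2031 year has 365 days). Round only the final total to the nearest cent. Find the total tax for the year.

2031-01-01 to 2031-10-07: 280 days at 1.2% → €35000 × 1.2% × 280/365 = €322.1918
2031-10-08 to 2031-12-31: 85 days at 0.6% → €35000 × 0.6% × 85/365 = €48.9041
Total = €371.0959

€371.10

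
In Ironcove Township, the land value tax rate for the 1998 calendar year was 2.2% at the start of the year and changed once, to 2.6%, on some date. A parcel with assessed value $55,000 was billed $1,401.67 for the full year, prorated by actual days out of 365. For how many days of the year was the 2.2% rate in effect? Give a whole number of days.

47 days

Let d = days at the first rate; then 365 − d days at the second rate.
$55,000 × [2.2%·d + 2.6%·(365−d)] / 365 = $1,401.67
Solving gives d = 47, so the new rate took effect on 17 February 1998.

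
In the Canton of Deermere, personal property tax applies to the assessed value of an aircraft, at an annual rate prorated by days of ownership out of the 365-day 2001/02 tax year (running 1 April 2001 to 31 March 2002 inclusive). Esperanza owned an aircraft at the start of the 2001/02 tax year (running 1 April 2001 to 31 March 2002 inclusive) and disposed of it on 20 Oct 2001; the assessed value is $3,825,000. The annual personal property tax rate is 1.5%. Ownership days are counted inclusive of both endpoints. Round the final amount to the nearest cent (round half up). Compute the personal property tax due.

$31,909.93

Days held (1 Apr – 20 Oct 2001): 203 out of 365
Tax = $3,825,000 × 1.5% × 203/365 = $31,909.9315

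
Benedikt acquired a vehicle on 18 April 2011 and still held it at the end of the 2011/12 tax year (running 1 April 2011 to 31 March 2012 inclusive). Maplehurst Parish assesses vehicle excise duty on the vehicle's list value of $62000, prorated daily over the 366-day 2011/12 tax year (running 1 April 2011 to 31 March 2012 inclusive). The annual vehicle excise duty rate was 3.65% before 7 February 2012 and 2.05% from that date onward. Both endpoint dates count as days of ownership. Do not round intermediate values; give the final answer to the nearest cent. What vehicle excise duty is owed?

18 April 2011 – 6 February 2012: 295 days at 3.65% → $62000 × 3.65% × 295/366 = $1824.0027
7 February – 31 March 2012: 54 days at 2.05% → $62000 × 2.05% × 54/366 = $187.5246
Total = $2011.5273

$2011.53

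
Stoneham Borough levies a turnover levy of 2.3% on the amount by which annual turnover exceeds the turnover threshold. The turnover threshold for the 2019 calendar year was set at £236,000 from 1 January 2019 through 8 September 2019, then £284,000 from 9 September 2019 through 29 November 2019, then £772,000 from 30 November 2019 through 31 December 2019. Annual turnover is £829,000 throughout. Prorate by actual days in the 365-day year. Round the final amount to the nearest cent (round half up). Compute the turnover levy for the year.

1 January – 8 September 2019: 251 days, exemption £236,000 → (£829,000 − £236,000) × 2.3% × 251/365 = £9,379.1479
9 September – 29 November 2019: 82 days, exemption £284,000 → (£829,000 − £284,000) × 2.3% × 82/365 = £2,816.0822
30 November – 31 December 2019: 32 days, exemption £772,000 → (£829,000 − £772,000) × 2.3% × 32/365 = £114.9370
Total = £12,310.1671

£12,310.17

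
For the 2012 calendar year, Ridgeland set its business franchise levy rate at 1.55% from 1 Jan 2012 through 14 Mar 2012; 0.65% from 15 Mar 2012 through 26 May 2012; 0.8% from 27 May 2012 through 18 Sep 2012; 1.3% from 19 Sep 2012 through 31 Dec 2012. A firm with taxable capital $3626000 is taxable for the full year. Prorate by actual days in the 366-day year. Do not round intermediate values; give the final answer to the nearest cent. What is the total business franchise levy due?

$38573.31

1 Jan – 14 Mar 2012: 74 days at 1.55% → $3626000 × 1.55% × 74/366 = $11363.4481
15 Mar – 26 May 2012: 73 days at 0.65% → $3626000 × 0.65% × 73/366 = $4700.9208
27 May – 18 Sep 2012: 115 days at 0.8% → $3626000 × 0.8% × 115/366 = $9114.5355
19 Sep – 31 Dec 2012: 104 days at 1.3% → $3626000 × 1.3% × 104/366 = $13394.4044
Total = $38573.3087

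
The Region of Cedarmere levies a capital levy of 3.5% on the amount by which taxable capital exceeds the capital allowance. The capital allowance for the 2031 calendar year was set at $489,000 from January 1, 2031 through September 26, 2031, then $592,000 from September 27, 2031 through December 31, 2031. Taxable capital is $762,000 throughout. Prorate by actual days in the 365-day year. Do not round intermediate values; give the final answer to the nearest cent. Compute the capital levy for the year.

January 1 – September 26, 2031: 269 days, exemption $489,000 → ($762,000 − $489,000) × 3.5% × 269/365 = $7,041.9041
September 27 – December 31, 2031: 96 days, exemption $592,000 → ($762,000 − $592,000) × 3.5% × 96/365 = $1,564.9315
Total = $8,606.8356

$8,606.84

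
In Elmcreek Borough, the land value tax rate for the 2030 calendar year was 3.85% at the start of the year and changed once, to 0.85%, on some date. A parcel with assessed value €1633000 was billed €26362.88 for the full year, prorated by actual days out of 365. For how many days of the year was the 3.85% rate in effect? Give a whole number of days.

Let d = days at the first rate; then 365 − d days at the second rate.
€1633000 × [3.85%·d + 0.85%·(365−d)] / 365 = €26362.88
Solving gives d = 93, so the new rate took effect on 4 Apr 2030.

93 days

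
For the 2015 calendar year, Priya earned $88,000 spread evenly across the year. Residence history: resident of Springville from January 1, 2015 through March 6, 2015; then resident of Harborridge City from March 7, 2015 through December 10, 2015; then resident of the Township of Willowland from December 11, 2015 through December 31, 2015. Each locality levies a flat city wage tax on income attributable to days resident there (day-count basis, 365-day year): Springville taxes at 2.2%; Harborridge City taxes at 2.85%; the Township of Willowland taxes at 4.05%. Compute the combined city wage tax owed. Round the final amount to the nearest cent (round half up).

$2,466.89

Springville, January 1 – March 6, 2015: 65 days → $88,000 × 2.2% × 65/365 = $344.7671
Harborridge City, March 7 – December 10, 2015: 279 days → $88,000 × 2.85% × 279/365 = $1,917.0740
The Township of Willowland, December 11 – December 31, 2015: 21 days → $88,000 × 4.05% × 21/365 = $205.0521
Total = $2,466.8932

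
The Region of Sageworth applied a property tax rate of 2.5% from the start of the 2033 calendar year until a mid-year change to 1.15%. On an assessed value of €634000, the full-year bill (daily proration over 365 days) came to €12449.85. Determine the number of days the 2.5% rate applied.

Let d = days at the first rate; then 365 − d days at the second rate.
€634000 × [2.5%·d + 1.15%·(365−d)] / 365 = €12449.85
Solving gives d = 220, so the new rate took effect on 9 Aug 2033.

220 days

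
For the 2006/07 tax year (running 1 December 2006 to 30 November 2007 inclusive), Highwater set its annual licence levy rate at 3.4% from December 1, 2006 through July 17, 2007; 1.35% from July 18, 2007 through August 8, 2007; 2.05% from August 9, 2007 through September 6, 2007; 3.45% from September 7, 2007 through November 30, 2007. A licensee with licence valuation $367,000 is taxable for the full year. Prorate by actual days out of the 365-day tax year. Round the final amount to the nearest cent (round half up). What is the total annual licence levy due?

December 1, 2006 – July 17, 2007: 229 days at 3.4% → $367,000 × 3.4% × 229/365 = $7,828.6630
July 18 – August 8, 2007: 22 days at 1.35% → $367,000 × 1.35% × 22/365 = $298.6274
August 9 – September 6, 2007: 29 days at 2.05% → $367,000 × 2.05% × 29/365 = $597.7575
September 7 – November 30, 2007: 85 days at 3.45% → $367,000 × 3.45% × 85/365 = $2,948.5685
Total = $11,673.6164

$11,673.62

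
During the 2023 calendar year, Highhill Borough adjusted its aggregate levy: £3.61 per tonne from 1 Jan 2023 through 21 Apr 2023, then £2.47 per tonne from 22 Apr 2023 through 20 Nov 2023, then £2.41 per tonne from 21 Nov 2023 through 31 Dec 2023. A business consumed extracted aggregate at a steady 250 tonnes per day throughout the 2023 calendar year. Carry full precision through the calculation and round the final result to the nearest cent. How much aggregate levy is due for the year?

£256407.50

1 Jan – 21 Apr 2023: 111 days × 250 tonnes/day = 27,750 tonnes at £3.61/tonne → £100177.50
22 Apr – 20 Nov 2023: 213 days × 250 tonnes/day = 53,250 tonnes at £2.47/tonne → £131527.50
21 Nov – 31 Dec 2023: 41 days × 250 tonnes/day = 10,250 tonnes at £2.41/tonne → £24702.50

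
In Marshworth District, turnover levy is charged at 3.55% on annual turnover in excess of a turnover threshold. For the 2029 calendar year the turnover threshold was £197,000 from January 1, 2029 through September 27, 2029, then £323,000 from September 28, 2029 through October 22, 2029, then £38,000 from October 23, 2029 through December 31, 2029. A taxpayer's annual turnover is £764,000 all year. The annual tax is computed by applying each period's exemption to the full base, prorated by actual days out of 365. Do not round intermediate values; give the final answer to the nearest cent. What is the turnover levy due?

January 1 – September 27, 2029: 270 days, exemption £197,000 → (£764,000 − £197,000) × 3.55% × 270/365 = £14,889.5753
September 28 – October 22, 2029: 25 days, exemption £323,000 → (£764,000 − £323,000) × 3.55% × 25/365 = £1,072.2945
October 23 – December 31, 2029: 70 days, exemption £38,000 → (£764,000 − £38,000) × 3.55% × 70/365 = £4,942.7671
Total = £20,904.6370

£20,904.64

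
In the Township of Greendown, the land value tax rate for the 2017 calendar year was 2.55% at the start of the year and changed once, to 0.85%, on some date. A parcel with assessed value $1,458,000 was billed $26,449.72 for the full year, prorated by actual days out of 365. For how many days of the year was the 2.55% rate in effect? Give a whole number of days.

Let d = days at the first rate; then 365 − d days at the second rate.
$1,458,000 × [2.55%·d + 0.85%·(365−d)] / 365 = $26,449.72
Solving gives d = 207, so the new rate took effect on 27 Jul 2017.

207 days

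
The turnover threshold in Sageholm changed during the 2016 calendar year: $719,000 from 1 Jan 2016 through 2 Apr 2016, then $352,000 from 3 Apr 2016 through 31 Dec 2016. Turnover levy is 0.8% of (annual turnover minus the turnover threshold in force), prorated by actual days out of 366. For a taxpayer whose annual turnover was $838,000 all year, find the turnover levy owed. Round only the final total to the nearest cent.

1 Jan – 2 Apr 2016: 93 days, exemption $719,000 → ($838,000 − $719,000) × 0.8% × 93/366 = $241.9016
3 Apr – 31 Dec 2016: 273 days, exemption $352,000 → ($838,000 − $352,000) × 0.8% × 273/366 = $2,900.0656
Total = $3,141.9672

$3,141.97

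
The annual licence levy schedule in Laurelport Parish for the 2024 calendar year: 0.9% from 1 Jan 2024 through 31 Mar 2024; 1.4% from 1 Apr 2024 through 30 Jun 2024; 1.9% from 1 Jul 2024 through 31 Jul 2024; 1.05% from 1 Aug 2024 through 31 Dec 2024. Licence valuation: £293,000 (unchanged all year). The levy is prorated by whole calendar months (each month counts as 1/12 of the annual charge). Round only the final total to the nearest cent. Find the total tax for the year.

1 Jan – 31 Mar 2024: 3 months at 0.9% → £293,000 × 0.9% × 3/12 = £659.2500
1 Apr – 30 Jun 2024: 3 months at 1.4% → £293,000 × 1.4% × 3/12 = £1,025.5000
1 Jul – 31 Jul 2024: 1 month at 1.9% → £293,000 × 1.9% × 1/12 = £463.9167
1 Aug – 31 Dec 2024: 5 months at 1.05% → £293,000 × 1.05% × 5/12 = £1,281.8750
Total = £3,430.5417

£3,430.54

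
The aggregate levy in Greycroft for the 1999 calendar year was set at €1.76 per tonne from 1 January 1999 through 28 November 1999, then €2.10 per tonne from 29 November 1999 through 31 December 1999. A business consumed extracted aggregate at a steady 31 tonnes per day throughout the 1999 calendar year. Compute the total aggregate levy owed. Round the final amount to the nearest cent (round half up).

€20,262.22

1 January – 28 November 1999: 332 days × 31 tonnes/day = 10,292 tonnes at €1.76/tonne → €18,113.92
29 November – 31 December 1999: 33 days × 31 tonnes/day = 1,023 tonnes at €2.10/tonne → €2,148.30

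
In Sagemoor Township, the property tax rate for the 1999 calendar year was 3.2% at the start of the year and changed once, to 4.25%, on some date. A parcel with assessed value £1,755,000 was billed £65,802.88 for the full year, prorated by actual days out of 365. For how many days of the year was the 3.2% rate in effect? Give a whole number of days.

174 days

Let d = days at the first rate; then 365 − d days at the second rate.
£1,755,000 × [3.2%·d + 4.25%·(365−d)] / 365 = £65,802.88
Solving gives d = 174, so the new rate took effect on 24 Jun 1999.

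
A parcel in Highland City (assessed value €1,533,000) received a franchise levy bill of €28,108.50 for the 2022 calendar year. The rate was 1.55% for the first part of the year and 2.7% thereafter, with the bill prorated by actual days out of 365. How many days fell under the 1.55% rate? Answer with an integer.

275 days

Let d = days at the first rate; then 365 − d days at the second rate.
€1,533,000 × [1.55%·d + 2.7%·(365−d)] / 365 = €28,108.50
Solving gives d = 275, so the new rate took effect on 3 Oct 2022.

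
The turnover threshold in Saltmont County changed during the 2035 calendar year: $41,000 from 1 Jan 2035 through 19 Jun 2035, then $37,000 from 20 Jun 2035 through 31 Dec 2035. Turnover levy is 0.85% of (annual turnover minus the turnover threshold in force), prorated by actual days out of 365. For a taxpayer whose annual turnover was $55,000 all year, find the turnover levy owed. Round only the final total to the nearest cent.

1 Jan – 19 Jun 2035: 170 days, exemption $41,000 → ($55,000 − $41,000) × 0.85% × 170/365 = $55.4247
20 Jun – 31 Dec 2035: 195 days, exemption $37,000 → ($55,000 − $37,000) × 0.85% × 195/365 = $81.7397
Total = $137.1644

$137.16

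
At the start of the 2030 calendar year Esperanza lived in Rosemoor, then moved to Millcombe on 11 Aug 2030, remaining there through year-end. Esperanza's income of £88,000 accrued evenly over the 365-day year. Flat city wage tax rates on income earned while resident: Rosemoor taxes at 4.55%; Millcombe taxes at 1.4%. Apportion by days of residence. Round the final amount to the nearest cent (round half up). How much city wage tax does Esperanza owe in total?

Rosemoor, 1 Jan – 10 Aug 2030: 222 days → £88,000 × 4.55% × 222/365 = £2,435.3096
Millcombe, 11 Aug – 31 Dec 2030: 143 days → £88,000 × 1.4% × 143/365 = £482.6740
Total = £2,917.9836

£2,917.98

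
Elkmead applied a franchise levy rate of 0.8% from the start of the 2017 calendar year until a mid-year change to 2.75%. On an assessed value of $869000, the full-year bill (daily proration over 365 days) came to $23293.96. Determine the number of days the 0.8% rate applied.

Let d = days at the first rate; then 365 − d days at the second rate.
$869000 × [0.8%·d + 2.75%·(365−d)] / 365 = $23293.96
Solving gives d = 13, so the new rate took effect on January 14, 2017.

13 days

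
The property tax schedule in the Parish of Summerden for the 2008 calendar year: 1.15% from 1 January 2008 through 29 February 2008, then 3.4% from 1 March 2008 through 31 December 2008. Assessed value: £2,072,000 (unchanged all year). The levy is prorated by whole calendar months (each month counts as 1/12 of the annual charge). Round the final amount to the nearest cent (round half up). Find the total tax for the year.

£62,678.00

1 January – 29 February 2008: 2 months at 1.15% → £2,072,000 × 1.15% × 2/12 = £3,971.3333
1 March – 31 December 2008: 10 months at 3.4% → £2,072,000 × 3.4% × 10/12 = £58,706.6667
Total = £62,678.0000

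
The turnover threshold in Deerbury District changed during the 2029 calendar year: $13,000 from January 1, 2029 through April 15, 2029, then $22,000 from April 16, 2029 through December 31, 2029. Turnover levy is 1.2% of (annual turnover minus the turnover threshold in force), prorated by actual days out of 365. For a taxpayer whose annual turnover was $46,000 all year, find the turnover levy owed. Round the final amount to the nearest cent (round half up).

January 1 – April 15, 2029: 105 days, exemption $13,000 → ($46,000 − $13,000) × 1.2% × 105/365 = $113.9178
April 16 – December 31, 2029: 260 days, exemption $22,000 → ($46,000 − $22,000) × 1.2% × 260/365 = $205.1507
Total = $319.0685

$319.07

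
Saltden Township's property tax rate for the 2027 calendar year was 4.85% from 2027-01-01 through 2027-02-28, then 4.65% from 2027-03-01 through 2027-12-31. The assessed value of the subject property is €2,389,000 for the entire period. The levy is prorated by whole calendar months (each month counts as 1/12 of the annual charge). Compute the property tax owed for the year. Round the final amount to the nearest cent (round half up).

2027-01-01 to 2027-02-28: 2 months at 4.85% → €2,389,000 × 4.85% × 2/12 = €19,311.0833
2027-03-01 to 2027-12-31: 10 months at 4.65% → €2,389,000 × 4.65% × 10/12 = €92,573.7500
Total = €111,884.8333

€111,884.83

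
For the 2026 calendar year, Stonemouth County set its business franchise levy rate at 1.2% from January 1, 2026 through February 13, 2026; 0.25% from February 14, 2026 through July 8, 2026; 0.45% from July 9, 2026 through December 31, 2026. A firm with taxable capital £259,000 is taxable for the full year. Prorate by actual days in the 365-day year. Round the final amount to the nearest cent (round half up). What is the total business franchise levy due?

£1,193.88

January 1 – February 13, 2026: 44 days at 1.2% → £259,000 × 1.2% × 44/365 = £374.6630
February 14 – July 8, 2026: 145 days at 0.25% → £259,000 × 0.25% × 145/365 = £257.2260
July 9 – December 31, 2026: 176 days at 0.45% → £259,000 × 0.45% × 176/365 = £561.9945
Total = £1,193.8836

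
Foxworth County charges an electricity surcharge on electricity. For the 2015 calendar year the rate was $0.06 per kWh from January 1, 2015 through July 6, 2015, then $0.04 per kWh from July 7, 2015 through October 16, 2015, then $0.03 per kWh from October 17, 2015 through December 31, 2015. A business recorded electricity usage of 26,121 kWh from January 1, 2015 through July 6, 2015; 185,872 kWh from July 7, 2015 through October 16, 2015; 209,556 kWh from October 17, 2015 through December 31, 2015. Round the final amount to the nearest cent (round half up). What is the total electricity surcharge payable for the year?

January 1 – July 6, 2015: 26,121 kWh at $0.06/kWh → $1567.26
July 7 – October 16, 2015: 185,872 kWh at $0.04/kWh → $7434.88
October 17 – December 31, 2015: 209,556 kWh at $0.03/kWh → $6286.68

$15288.82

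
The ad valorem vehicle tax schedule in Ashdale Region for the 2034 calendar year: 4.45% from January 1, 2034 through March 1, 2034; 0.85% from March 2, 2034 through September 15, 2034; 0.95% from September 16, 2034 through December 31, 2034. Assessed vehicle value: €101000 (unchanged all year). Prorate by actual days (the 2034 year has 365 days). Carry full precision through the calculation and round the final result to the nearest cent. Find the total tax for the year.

January 1 – March 1, 2034: 60 days at 4.45% → €101000 × 4.45% × 60/365 = €738.8219
March 2 – September 15, 2034: 198 days at 0.85% → €101000 × 0.85% × 198/365 = €465.7068
September 16 – December 31, 2034: 107 days at 0.95% → €101000 × 0.95% × 107/365 = €281.2781
Total = €1485.8068

€1485.81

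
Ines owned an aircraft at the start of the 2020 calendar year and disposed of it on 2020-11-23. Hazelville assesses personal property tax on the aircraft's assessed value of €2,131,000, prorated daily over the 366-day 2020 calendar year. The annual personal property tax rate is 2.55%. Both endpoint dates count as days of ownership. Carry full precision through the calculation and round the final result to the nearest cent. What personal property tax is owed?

€48,698.59

Days held (2020-01-01 to 2020-11-23): 328 out of 366
Tax = €2,131,000 × 2.55% × 328/366 = €48,698.5902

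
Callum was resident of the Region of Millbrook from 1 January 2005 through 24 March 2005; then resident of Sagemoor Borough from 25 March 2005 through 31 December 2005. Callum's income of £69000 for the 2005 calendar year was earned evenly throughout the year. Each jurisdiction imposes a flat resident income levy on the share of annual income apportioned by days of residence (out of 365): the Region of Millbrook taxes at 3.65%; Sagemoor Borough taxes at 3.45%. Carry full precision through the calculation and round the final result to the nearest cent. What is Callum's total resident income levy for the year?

The Region of Millbrook, 1 January – 24 March 2005: 83 days → £69000 × 3.65% × 83/365 = £572.7000
Sagemoor Borough, 25 March – 31 December 2005: 282 days → £69000 × 3.45% × 282/365 = £1839.1808
Total = £2411.8808

£2411.88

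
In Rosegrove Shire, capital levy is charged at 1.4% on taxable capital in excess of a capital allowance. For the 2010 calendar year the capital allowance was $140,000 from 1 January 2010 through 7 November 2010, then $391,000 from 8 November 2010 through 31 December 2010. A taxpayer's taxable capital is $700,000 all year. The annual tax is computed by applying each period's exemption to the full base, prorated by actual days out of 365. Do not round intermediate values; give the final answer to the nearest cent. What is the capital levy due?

$7,320.12

1 January – 7 November 2010: 311 days, exemption $140,000 → ($700,000 − $140,000) × 1.4% × 311/365 = $6,680.1096
8 November – 31 December 2010: 54 days, exemption $391,000 → ($700,000 − $391,000) × 1.4% × 54/365 = $640.0110
Total = $7,320.1205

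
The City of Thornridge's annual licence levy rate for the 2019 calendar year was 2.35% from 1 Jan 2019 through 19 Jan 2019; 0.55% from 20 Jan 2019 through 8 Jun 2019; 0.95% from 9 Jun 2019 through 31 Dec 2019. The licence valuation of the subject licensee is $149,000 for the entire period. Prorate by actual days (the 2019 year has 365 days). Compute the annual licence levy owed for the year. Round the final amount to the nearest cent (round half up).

$1,295.48

1 Jan – 19 Jan 2019: 19 days at 2.35% → $149,000 × 2.35% × 19/365 = $182.2699
20 Jan – 8 Jun 2019: 140 days at 0.55% → $149,000 × 0.55% × 140/365 = $314.3288
9 Jun – 31 Dec 2019: 206 days at 0.95% → $149,000 × 0.95% × 206/365 = $798.8849
Total = $1,295.4836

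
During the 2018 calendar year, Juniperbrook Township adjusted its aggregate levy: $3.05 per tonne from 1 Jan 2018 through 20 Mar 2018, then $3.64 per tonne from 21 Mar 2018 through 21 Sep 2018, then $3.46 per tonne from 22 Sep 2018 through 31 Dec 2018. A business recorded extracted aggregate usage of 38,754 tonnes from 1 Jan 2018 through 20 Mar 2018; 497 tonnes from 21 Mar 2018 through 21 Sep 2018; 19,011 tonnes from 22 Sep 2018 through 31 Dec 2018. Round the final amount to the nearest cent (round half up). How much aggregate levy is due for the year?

1 Jan – 20 Mar 2018: 38,754 tonnes at $3.05/tonne → $118,199.70
21 Mar – 21 Sep 2018: 497 tonnes at $3.64/tonne → $1,809.08
22 Sep – 31 Dec 2018: 19,011 tonnes at $3.46/tonne → $65,778.06

$185,786.84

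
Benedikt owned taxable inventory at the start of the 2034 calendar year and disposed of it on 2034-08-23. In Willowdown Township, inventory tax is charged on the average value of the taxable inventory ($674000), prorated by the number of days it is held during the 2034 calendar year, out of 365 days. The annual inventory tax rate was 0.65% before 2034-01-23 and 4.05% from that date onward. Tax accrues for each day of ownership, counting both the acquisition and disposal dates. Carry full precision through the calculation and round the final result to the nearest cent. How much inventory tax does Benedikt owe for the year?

$16193.54

2034-01-01 to 2034-01-22: 22 days at 0.65% → $674000 × 0.65% × 22/365 = $264.0603
2034-01-23 to 2034-08-23: 213 days at 4.05% → $674000 × 4.05% × 213/365 = $15929.4822
Total = $16193.5425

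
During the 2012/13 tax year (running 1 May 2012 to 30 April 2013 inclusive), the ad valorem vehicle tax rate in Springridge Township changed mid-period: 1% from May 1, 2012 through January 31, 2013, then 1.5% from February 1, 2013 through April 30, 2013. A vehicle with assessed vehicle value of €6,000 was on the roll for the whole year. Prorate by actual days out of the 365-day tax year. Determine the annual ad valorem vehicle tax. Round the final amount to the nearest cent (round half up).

May 1, 2012 – January 31, 2013: 276 days at 1% → €6,000 × 1% × 276/365 = €45.3699
February 1 – April 30, 2013: 89 days at 1.5% → €6,000 × 1.5% × 89/365 = €21.9452
Total = €67.3151

€67.32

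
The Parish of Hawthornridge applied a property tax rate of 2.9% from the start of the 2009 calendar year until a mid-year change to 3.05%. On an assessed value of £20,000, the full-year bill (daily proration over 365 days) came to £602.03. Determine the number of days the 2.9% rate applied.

Let d = days at the first rate; then 365 − d days at the second rate.
£20,000 × [2.9%·d + 3.05%·(365−d)] / 365 = £602.03
Solving gives d = 97, so the new rate took effect on 8 Apr 2009.

97 days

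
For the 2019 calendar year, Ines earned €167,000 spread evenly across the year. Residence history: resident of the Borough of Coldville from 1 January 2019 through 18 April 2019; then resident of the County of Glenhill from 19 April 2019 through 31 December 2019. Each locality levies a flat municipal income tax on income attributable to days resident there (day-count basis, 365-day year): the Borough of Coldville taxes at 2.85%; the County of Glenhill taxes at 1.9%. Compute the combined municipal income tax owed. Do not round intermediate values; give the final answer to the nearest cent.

The Borough of Coldville, 1 January – 18 April 2019: 108 days → €167,000 × 2.85% × 108/365 = €1,408.2904
The County of Glenhill, 19 April – 31 December 2019: 257 days → €167,000 × 1.9% × 257/365 = €2,234.1397
Total = €3,642.4301

€3,642.43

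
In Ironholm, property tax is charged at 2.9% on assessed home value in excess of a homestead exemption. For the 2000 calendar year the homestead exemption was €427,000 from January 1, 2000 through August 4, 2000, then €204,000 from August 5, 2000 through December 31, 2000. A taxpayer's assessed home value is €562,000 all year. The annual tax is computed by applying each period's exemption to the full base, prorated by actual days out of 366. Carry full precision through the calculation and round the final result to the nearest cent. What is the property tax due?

€6,547.74

January 1 – August 4, 2000: 217 days, exemption €427,000 → (€562,000 − €427,000) × 2.9% × 217/366 = €2,321.1885
August 5 – December 31, 2000: 149 days, exemption €204,000 → (€562,000 − €204,000) × 2.9% × 149/366 = €4,226.5519
Total = €6,547.7404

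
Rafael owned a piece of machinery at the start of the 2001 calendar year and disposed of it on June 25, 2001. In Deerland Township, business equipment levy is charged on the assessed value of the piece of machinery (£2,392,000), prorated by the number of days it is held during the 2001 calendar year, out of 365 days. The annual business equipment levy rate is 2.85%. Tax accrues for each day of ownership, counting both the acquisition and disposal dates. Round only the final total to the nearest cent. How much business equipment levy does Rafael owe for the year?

£32,871.98

Days held (January 1 – June 25, 2001): 176 out of 365
Tax = £2,392,000 × 2.85% × 176/365 = £32,871.9781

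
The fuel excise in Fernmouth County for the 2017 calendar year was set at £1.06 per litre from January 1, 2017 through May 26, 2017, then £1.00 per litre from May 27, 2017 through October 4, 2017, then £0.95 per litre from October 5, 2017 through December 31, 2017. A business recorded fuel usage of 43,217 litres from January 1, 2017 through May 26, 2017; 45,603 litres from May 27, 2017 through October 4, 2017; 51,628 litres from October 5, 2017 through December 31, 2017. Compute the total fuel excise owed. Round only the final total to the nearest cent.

£140459.62

January 1 – May 26, 2017: 43,217 litres at £1.06/litre → £45810.02
May 27 – October 4, 2017: 45,603 litres at £1.00/litre → £45603.00
October 5 – December 31, 2017: 51,628 litres at £0.95/litre → £49046.60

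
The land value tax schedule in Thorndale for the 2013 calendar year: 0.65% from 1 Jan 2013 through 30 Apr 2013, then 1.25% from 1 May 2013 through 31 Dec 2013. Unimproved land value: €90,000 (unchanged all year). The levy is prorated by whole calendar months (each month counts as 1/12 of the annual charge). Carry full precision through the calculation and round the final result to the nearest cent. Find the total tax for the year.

€945.00

1 Jan – 30 Apr 2013: 4 months at 0.65% → €90,000 × 0.65% × 4/12 = €195.0000
1 May – 31 Dec 2013: 8 months at 1.25% → €90,000 × 1.25% × 8/12 = €750.0000
Total = €945.0000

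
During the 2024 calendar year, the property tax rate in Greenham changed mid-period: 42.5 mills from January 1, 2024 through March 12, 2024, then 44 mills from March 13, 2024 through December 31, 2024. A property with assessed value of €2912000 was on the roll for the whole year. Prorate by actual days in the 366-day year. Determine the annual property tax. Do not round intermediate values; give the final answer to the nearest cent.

January 1 – March 12, 2024: 72 days at 42.5 mills → €2912000 × 4.25% × 72/366 = €24346.2295
March 13 – December 31, 2024: 294 days at 44 mills → €2912000 × 4.4% × 294/366 = €102922.4918
Total = €127268.7213

€127268.72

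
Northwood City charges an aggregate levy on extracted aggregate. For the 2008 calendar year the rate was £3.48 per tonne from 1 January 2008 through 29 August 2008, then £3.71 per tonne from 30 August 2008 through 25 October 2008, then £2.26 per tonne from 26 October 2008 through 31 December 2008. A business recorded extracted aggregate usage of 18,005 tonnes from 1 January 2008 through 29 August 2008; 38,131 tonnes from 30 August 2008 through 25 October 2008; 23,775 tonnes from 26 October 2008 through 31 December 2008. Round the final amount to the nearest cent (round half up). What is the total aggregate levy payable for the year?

1 January – 29 August 2008: 18,005 tonnes at £3.48/tonne → £62,657.40
30 August – 25 October 2008: 38,131 tonnes at £3.71/tonne → £141,466.01
26 October – 31 December 2008: 23,775 tonnes at £2.26/tonne → £53,731.50

£257,854.91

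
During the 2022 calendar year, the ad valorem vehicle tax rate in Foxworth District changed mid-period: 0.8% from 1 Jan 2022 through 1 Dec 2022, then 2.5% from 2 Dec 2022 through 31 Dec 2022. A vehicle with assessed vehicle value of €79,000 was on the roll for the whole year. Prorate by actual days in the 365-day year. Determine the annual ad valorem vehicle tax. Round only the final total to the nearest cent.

1 Jan – 1 Dec 2022: 335 days at 0.8% → €79,000 × 0.8% × 335/365 = €580.0548
2 Dec – 31 Dec 2022: 30 days at 2.5% → €79,000 × 2.5% × 30/365 = €162.3288
Total = €742.3836

€742.38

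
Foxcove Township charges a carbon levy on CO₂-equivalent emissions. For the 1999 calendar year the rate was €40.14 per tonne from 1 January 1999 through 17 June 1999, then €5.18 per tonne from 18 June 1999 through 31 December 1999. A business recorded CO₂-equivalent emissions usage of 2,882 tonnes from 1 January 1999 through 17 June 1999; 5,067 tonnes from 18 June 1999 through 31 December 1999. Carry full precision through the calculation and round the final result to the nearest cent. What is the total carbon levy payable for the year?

1 January – 17 June 1999: 2,882 tonnes at €40.14/tonne → €115,683.48
18 June – 31 December 1999: 5,067 tonnes at €5.18/tonne → €26,247.06

€141,930.54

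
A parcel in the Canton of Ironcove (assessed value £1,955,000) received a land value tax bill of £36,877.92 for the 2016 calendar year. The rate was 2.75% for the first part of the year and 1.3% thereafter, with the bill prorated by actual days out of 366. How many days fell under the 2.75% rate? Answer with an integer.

Let d = days at the first rate; then 366 − d days at the second rate.
£1,955,000 × [2.75%·d + 1.3%·(366−d)] / 366 = £36,877.92
Solving gives d = 148, so the new rate took effect on 28 May 2016.

148 days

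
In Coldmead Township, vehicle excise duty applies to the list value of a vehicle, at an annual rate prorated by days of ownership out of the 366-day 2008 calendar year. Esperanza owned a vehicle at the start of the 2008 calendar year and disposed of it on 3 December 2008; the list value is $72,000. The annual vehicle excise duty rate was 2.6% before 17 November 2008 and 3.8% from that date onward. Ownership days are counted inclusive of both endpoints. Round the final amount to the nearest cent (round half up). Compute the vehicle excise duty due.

1 January – 16 November 2008: 321 days at 2.6% → $72,000 × 2.6% × 321/366 = $1,641.8361
17 November – 3 December 2008: 17 days at 3.8% → $72,000 × 3.8% × 17/366 = $127.0820
Total = $1,768.9180

$1,768.92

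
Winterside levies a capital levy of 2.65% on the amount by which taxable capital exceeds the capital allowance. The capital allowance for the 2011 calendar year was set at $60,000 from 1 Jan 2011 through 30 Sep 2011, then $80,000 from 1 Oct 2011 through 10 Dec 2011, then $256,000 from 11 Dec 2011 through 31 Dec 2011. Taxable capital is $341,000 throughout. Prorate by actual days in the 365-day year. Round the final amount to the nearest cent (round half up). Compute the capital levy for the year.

$7,044.57

1 Jan – 30 Sep 2011: 273 days, exemption $60,000 → ($341,000 − $60,000) × 2.65% × 273/365 = $5,569.5740
1 Oct – 10 Dec 2011: 71 days, exemption $80,000 → ($341,000 − $80,000) × 2.65% × 71/365 = $1,345.4014
11 Dec – 31 Dec 2011: 21 days, exemption $256,000 → ($341,000 − $256,000) × 2.65% × 21/365 = $129.5959
Total = $7,044.5712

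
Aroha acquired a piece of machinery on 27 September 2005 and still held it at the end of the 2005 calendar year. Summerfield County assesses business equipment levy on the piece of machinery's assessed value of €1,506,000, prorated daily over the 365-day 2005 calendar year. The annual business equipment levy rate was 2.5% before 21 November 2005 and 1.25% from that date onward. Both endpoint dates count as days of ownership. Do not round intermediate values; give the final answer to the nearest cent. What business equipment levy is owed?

27 September – 20 November 2005: 55 days at 2.5% → €1,506,000 × 2.5% × 55/365 = €5,673.2877
21 November – 31 December 2005: 41 days at 1.25% → €1,506,000 × 1.25% × 41/365 = €2,114.5890
Total = €7,787.8767

€7,787.88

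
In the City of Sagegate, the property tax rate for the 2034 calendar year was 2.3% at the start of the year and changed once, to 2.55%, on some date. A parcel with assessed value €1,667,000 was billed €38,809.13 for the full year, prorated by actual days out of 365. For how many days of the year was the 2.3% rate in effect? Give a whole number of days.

324 days

Let d = days at the first rate; then 365 − d days at the second rate.
€1,667,000 × [2.3%·d + 2.55%·(365−d)] / 365 = €38,809.13
Solving gives d = 324, so the new rate took effect on 21 Nov 2034.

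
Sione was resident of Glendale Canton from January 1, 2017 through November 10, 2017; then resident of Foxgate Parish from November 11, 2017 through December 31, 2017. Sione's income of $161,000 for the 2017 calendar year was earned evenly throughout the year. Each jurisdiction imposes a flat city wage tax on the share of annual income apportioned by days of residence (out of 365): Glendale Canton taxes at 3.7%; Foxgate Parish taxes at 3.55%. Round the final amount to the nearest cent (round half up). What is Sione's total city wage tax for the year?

$5,923.26

Glendale Canton, January 1 – November 10, 2017: 314 days → $161,000 × 3.7% × 314/365 = $5,124.6521
Foxgate Parish, November 11 – December 31, 2017: 51 days → $161,000 × 3.55% × 51/365 = $798.6041
Total = $5,923.2562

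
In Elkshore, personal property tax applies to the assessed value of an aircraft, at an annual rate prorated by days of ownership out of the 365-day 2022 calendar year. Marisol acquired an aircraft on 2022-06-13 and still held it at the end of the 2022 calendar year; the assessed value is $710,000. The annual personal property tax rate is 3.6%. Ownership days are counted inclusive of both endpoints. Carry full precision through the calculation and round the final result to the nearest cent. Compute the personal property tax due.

$14,145.53

Days held (2022-06-13 to 2022-12-31): 202 out of 365
Tax = $710,000 × 3.6% × 202/365 = $14,145.5342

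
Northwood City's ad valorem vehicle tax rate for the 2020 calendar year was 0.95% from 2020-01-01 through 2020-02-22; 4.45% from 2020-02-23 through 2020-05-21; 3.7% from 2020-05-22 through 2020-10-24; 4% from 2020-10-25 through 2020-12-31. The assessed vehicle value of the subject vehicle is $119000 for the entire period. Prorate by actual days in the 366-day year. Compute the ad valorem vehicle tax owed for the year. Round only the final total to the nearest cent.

2020-01-01 to 2020-02-22: 53 days at 0.95% → $119000 × 0.95% × 53/366 = $163.7063
2020-02-23 to 2020-05-21: 89 days at 4.45% → $119000 × 4.45% × 89/366 = $1287.7036
2020-05-22 to 2020-10-24: 156 days at 3.7% → $119000 × 3.7% × 156/366 = $1876.6885
2020-10-25 to 2020-12-31: 68 days at 4% → $119000 × 4% × 68/366 = $884.3716
Total = $4212.4699

$4212.47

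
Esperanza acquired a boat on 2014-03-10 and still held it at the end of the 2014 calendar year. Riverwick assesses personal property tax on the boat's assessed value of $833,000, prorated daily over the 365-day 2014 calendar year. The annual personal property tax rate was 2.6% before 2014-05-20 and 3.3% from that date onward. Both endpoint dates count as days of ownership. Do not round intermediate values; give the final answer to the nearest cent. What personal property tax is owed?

2014-03-10 to 2014-05-19: 71 days at 2.6% → $833,000 × 2.6% × 71/365 = $4,212.9260
2014-05-20 to 2014-12-31: 226 days at 3.3% → $833,000 × 3.3% × 226/365 = $17,020.5863
Total = $21,233.5123

$21,233.51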